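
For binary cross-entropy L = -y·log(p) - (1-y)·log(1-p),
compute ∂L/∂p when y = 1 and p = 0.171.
∂L/∂p = -5.848

∂L/∂p = -y/p + (1-y)/(1-p) = -1/0.171 + 0 = -5.848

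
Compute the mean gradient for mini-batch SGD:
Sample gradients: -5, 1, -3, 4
Average gradient = -0.75

Average = (1/4)(-5 + 1 + -3 + 4) = -3/4 = -0.75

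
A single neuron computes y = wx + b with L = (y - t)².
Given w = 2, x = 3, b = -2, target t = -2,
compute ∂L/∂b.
∂L/∂b = 12

y = wx + b = (2)(3) + -2 = 4
∂L/∂y = 2(y - t) = 2(4 - -2) = 12
∂y/∂b = 1
∂L/∂b = ∂L/∂y · ∂y/∂b = 12 × 1 = 12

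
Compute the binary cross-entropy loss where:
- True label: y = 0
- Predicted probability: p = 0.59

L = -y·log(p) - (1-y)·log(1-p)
L = 0.8916

L = -0·log(0.59) - 1·log(0.41) = -log(0.41) = 0.8916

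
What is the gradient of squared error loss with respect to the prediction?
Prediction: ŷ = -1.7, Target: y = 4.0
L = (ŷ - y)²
∂L/∂ŷ = -11.4

∂L/∂ŷ = 2(ŷ - y) = 2(-1.7 - 4.0) = 2(-5.7) = -11.4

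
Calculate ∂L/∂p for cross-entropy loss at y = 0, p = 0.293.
∂L/∂p = 1.414

∂L/∂p = -y/p + (1-y)/(1-p) = 0 + 1/0.707 = 1.414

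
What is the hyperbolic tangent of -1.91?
-0.9571

tanh(-1.91) = (e^(-1.91) - e^(1.91))/(e^(-1.91) + e^(1.91)) = -0.9571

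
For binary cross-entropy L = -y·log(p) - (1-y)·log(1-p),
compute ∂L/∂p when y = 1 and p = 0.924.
∂L/∂p = -1.082

∂L/∂p = -y/p + (1-y)/(1-p) = -1/0.924 + 0 = -1.082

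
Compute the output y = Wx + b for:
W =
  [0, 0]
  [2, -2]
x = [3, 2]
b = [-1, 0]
y = [-1, 2]

Wx = [0×3 + 0×2, 2×3 + -2×2]
   = [0, 2]
y = Wx + b = [0 + -1, 2 + 0] = [-1, 2]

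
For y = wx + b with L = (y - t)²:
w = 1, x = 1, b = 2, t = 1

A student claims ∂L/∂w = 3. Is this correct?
Incorrect

y = (1)(1) + 2 = 3
∂L/∂y = 2(y - t) = 2(3 - 1) = 4
∂y/∂w = x = 1
∂L/∂w = 4 × 1 = 4

Claimed value: 3
Incorrect: The correct gradient is 4.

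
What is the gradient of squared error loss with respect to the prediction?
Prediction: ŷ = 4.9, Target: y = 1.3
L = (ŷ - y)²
∂L/∂ŷ = 7.2

∂L/∂ŷ = 2(ŷ - y) = 2(4.9 - 1.3) = 2(3.6) = 7.2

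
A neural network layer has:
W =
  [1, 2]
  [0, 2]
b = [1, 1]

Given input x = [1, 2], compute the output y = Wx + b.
y = [6, 5]

Wx = [1×1 + 2×2, 0×1 + 2×2]
   = [5, 4]
y = Wx + b = [5 + 1, 4 + 1] = [6, 5]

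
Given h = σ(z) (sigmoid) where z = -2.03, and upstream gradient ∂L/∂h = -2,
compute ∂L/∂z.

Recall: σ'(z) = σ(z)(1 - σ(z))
∂L/∂z = -0.2052

σ(-2.03) = 0.1161
σ'(-2.03) = σ(-2.03)(1 - σ(-2.03)) = 0.1161 × 0.8839 = 0.1026
∂L/∂z = ∂L/∂h · σ'(z) = -2 × 0.1026 = -0.2052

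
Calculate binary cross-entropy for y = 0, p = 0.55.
L = 0.7985

L = -0·log(0.55) - 1·log(0.45) = -log(0.45) = 0.7985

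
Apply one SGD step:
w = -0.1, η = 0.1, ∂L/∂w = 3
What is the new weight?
w_new = -0.4

w_new = w - η·∂L/∂w = -0.1 - 0.1×(3) = -0.1 - (0.3) = -0.4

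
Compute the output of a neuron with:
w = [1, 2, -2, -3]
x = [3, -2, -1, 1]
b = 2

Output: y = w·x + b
y = 0

y = (1)(3) + (2)(-2) + (-2)(-1) + (-3)(1) + 2 = 0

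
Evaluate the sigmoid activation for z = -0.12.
0.47

sigmoid(-0.12) = 1/(1 + e^(0.12)) = 1/(1 + 1.127) = 0.47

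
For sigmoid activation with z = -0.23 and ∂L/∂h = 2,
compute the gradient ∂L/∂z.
∂L/∂z = 0.4934

σ(-0.23) = 0.4428
σ'(-0.23) = σ(-0.23)(1 - σ(-0.23)) = 0.4428 × 0.5572 = 0.2467
∂L/∂z = ∂L/∂h · σ'(z) = 2 × 0.2467 = 0.4934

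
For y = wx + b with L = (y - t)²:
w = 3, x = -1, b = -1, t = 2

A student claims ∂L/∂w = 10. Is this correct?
Incorrect

y = (3)(-1) + -1 = -4
∂L/∂y = 2(y - t) = 2(-4 - 2) = -12
∂y/∂w = x = -1
∂L/∂w = -12 × -1 = 12

Claimed value: 10
Incorrect: The correct gradient is 12.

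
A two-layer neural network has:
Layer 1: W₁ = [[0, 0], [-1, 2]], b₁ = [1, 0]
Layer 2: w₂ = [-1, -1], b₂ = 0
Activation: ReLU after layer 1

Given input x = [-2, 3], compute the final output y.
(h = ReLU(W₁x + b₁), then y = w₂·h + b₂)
y = -9

Layer 1 pre-activation: z₁ = [1, 8]
After ReLU: h = [1, 8]
Layer 2 output: y = -1×1 + -1×8 + 0 = -9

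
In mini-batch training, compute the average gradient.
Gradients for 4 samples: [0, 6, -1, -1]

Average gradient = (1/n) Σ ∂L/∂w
Average gradient = 1

Average = (1/4)(0 + 6 + -1 + -1) = 4/4 = 1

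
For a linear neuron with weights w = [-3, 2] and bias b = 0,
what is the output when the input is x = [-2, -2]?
y = 2

y = (-3)(-2) + (2)(-2) + 0 = 2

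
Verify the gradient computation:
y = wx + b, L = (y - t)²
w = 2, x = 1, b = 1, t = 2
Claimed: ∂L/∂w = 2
Correct

y = (2)(1) + 1 = 3
∂L/∂y = 2(y - t) = 2(3 - 2) = 2
∂y/∂w = x = 1
∂L/∂w = 2 × 1 = 2

Claimed value: 2
Correct: The correct gradient is 2.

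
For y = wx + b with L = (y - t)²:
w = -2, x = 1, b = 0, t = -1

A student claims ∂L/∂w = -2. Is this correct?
Correct

y = (-2)(1) + 0 = -2
∂L/∂y = 2(y - t) = 2(-2 - -1) = -2
∂y/∂w = x = 1
∂L/∂w = -2 × 1 = -2

Claimed value: -2
Correct: The correct gradient is -2.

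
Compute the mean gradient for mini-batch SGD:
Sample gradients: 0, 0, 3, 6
Average gradient = 2.25

Average = (1/4)(0 + 0 + 3 + 6) = 9/4 = 2.25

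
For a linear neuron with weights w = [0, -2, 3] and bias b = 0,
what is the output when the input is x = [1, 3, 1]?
y = -3

y = (0)(1) + (-2)(3) + (3)(1) + 0 = -3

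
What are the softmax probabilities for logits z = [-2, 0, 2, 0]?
p = [0.0142, 0.105, 0.7758, 0.105]

exp(z) = [0.1353, 1, 7.389, 1]
Sum = 9.524
p = [0.0142, 0.105, 0.7758, 0.105]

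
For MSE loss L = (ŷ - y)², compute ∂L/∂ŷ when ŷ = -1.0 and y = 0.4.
∂L/∂ŷ = -2.8

∂L/∂ŷ = 2(ŷ - y) = 2(-1.0 - 0.4) = 2(-1.4) = -2.8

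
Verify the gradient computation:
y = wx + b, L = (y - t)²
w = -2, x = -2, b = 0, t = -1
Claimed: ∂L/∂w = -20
Correct

y = (-2)(-2) + 0 = 4
∂L/∂y = 2(y - t) = 2(4 - -1) = 10
∂y/∂w = x = -2
∂L/∂w = 10 × -2 = -20

Claimed value: -20
Correct: The correct gradient is -20.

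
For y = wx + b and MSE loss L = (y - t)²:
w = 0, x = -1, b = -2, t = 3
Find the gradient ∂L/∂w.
∂L/∂w = 10

y = wx + b = (0)(-1) + -2 = -2
∂L/∂y = 2(y - t) = 2(-2 - 3) = -10
∂y/∂w = x = -1
∂L/∂w = ∂L/∂y · ∂y/∂w = -10 × -1 = 10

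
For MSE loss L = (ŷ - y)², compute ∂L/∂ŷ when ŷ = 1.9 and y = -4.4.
∂L/∂ŷ = 12.6

∂L/∂ŷ = 2(ŷ - y) = 2(1.9 - -4.4) = 2(6.3) = 12.6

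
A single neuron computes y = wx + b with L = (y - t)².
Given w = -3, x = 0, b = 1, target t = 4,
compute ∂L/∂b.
∂L/∂b = -6

y = wx + b = (-3)(0) + 1 = 1
∂L/∂y = 2(y - t) = 2(1 - 4) = -6
∂y/∂b = 1
∂L/∂b = ∂L/∂y · ∂y/∂b = -6 × 1 = -6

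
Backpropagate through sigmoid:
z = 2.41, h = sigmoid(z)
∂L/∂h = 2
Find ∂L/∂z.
∂L/∂z = 0.1512

σ(2.41) = 0.9176
σ'(2.41) = σ(2.41)(1 - σ(2.41)) = 0.9176 × 0.08241 = 0.07562
∂L/∂z = ∂L/∂h · σ'(z) = 2 × 0.07562 = 0.1512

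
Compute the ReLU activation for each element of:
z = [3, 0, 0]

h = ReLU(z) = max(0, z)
h = [3, 0, 0]

ReLU applied element-wise: max(0,3)=3, max(0,0)=0, max(0,0)=0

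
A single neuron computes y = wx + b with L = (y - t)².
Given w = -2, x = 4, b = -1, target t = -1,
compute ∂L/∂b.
∂L/∂b = -16

y = wx + b = (-2)(4) + -1 = -9
∂L/∂y = 2(y - t) = 2(-9 - -1) = -16
∂y/∂b = 1
∂L/∂b = ∂L/∂y · ∂y/∂b = -16 × 1 = -16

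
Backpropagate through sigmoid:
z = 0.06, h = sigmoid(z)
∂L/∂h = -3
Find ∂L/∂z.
∂L/∂z = -0.7493

σ(0.06) = 0.515
σ'(0.06) = σ(0.06)(1 - σ(0.06)) = 0.515 × 0.485 = 0.2498
∂L/∂z = ∂L/∂h · σ'(z) = -3 × 0.2498 = -0.7493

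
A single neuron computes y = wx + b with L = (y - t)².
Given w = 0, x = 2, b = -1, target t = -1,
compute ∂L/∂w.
∂L/∂w = 0

y = wx + b = (0)(2) + -1 = -1
∂L/∂y = 2(y - t) = 2(-1 - -1) = 0
∂y/∂w = x = 2
∂L/∂w = ∂L/∂y · ∂y/∂w = 0 × 2 = 0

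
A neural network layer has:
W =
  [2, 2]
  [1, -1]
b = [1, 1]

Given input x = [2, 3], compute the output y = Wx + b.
y = [11, 0]

Wx = [2×2 + 2×3, 1×2 + -1×3]
   = [10, -1]
y = Wx + b = [10 + 1, -1 + 1] = [11, 0]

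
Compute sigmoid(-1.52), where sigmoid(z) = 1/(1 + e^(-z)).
0.1795

sigmoid(-1.52) = 1/(1 + e^(1.52)) = 1/(1 + 4.572) = 0.1795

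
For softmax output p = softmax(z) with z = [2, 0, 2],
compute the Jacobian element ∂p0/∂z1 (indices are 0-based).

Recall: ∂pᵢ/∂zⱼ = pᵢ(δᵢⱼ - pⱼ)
∂p0/∂z1 = -0.02968

p = softmax(z) = [0.4683, 0.06338, 0.4683]
p0 = 0.4683, p1 = 0.06338

∂p0/∂z1 = -p0 × p1 = -0.4683 × 0.06338 = -0.02968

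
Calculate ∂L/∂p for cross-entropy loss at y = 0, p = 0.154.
∂L/∂p = 1.182

∂L/∂p = -y/p + (1-y)/(1-p) = 0 + 1/0.846 = 1.182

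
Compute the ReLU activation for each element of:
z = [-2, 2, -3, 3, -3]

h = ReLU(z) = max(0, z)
h = [0, 2, 0, 3, 0]

ReLU applied element-wise: max(0,-2)=0, max(0,2)=2, max(0,-3)=0, max(0,3)=3, max(0,-3)=0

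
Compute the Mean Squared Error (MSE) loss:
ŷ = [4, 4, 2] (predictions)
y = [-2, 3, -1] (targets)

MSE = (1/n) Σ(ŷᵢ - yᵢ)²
MSE = 15.33

MSE = (1/3)((4--2)² + (4-3)² + (2--1)²) = (1/3)(36 + 1 + 9) = 15.33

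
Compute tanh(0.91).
0.7211

tanh(0.91) = (e^(0.91) - e^(-0.91))/(e^(0.91) + e^(-0.91)) = 0.7211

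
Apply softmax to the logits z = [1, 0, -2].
p = [0.7054, 0.2595, 0.0351]

exp(z) = [2.718, 1, 0.1353]
Sum = 3.854
p = [0.7054, 0.2595, 0.0351]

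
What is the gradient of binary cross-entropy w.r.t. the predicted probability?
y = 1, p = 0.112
∂L/∂p = -8.929

∂L/∂p = -y/p + (1-y)/(1-p) = -1/0.112 + 0 = -8.929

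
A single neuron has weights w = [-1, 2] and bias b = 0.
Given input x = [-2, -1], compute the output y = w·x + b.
y = 0

y = (-1)(-2) + (2)(-1) + 0 = 0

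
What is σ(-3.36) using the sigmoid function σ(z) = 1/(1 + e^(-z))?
0.03357

sigmoid(-3.36) = 1/(1 + e^(3.36)) = 1/(1 + 28.79) = 0.03357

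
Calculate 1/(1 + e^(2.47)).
0.07799

sigmoid(-2.47) = 1/(1 + e^(2.47)) = 1/(1 + 11.82) = 0.07799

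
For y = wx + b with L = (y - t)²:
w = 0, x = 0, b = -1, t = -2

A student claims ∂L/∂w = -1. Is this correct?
Incorrect

y = (0)(0) + -1 = -1
∂L/∂y = 2(y - t) = 2(-1 - -2) = 2
∂y/∂w = x = 0
∂L/∂w = 2 × 0 = 0

Claimed value: -1
Incorrect: The correct gradient is 0.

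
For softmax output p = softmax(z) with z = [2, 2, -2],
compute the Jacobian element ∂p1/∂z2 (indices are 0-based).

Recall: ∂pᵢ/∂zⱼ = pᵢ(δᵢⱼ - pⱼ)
∂p1/∂z2 = -0.004496

p = softmax(z) = [0.4955, 0.4955, 0.009075]
p1 = 0.4955, p2 = 0.009075

∂p1/∂z2 = -p1 × p2 = -0.4955 × 0.009075 = -0.004496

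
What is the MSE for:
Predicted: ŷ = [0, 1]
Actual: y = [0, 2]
MSE = 0.5

MSE = (1/2)((0-0)² + (1-2)²) = (1/2)(0 + 1) = 0.5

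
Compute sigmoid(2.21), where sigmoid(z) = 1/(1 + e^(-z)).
0.9011

sigmoid(2.21) = 1/(1 + e^(-2.21)) = 1/(1 + 0.1097) = 0.9011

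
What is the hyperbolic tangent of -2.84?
-0.9932

tanh(-2.84) = (e^(-2.84) - e^(2.84))/(e^(-2.84) + e^(2.84)) = -0.9932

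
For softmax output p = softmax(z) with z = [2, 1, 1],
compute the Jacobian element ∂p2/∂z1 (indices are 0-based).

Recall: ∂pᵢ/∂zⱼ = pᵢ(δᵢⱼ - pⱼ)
∂p2/∂z1 = -0.04492

p = softmax(z) = [0.5761, 0.2119, 0.2119]
p2 = 0.2119, p1 = 0.2119

∂p2/∂z1 = -p2 × p1 = -0.2119 × 0.2119 = -0.04492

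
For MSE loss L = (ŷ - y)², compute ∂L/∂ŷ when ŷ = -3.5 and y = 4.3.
∂L/∂ŷ = -15.6

∂L/∂ŷ = 2(ŷ - y) = 2(-3.5 - 4.3) = 2(-7.8) = -15.6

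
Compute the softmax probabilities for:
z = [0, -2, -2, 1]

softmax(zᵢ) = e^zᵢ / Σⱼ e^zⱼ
p = [0.2507, 0.0339, 0.0339, 0.6815]

exp(z) = [1, 0.1353, 0.1353, 2.718]
Sum = 3.989
p = [0.2507, 0.0339, 0.0339, 0.6815]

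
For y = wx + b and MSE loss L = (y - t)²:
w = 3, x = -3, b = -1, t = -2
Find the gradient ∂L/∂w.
∂L/∂w = 48

y = wx + b = (3)(-3) + -1 = -10
∂L/∂y = 2(y - t) = 2(-10 - -2) = -16
∂y/∂w = x = -3
∂L/∂w = ∂L/∂y · ∂y/∂w = -16 × -3 = 48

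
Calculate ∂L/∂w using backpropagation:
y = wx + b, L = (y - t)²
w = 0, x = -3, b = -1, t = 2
∂L/∂w = 18

y = wx + b = (0)(-3) + -1 = -1
∂L/∂y = 2(y - t) = 2(-1 - 2) = -6
∂y/∂w = x = -3
∂L/∂w = ∂L/∂y · ∂y/∂w = -6 × -3 = 18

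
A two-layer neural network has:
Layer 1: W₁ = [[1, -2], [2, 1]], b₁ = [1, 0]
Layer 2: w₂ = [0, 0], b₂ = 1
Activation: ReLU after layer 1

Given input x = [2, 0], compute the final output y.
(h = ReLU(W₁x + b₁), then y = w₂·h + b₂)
y = 1

Layer 1 pre-activation: z₁ = [3, 4]
After ReLU: h = [3, 4]
Layer 2 output: y = 0×3 + 0×4 + 1 = 1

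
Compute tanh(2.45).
0.9852

tanh(2.45) = (e^(2.45) - e^(-2.45))/(e^(2.45) + e^(-2.45)) = 0.9852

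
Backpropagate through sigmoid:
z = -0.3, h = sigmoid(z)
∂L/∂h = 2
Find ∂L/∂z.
∂L/∂z = 0.4889

σ(-0.3) = 0.4256
σ'(-0.3) = σ(-0.3)(1 - σ(-0.3)) = 0.4256 × 0.5744 = 0.2445
∂L/∂z = ∂L/∂h · σ'(z) = 2 × 0.2445 = 0.4889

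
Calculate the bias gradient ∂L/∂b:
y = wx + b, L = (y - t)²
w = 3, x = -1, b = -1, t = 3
∂L/∂b = -14

y = wx + b = (3)(-1) + -1 = -4
∂L/∂y = 2(y - t) = 2(-4 - 3) = -14
∂y/∂b = 1
∂L/∂b = ∂L/∂y · ∂y/∂b = -14 × 1 = -14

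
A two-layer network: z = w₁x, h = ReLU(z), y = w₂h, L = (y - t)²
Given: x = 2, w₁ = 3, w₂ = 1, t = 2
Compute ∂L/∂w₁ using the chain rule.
∂L/∂w₁ = 16

Forward pass:
z = w₁x = 3×2 = 6
h = ReLU(6) = 6
y = w₂h = 1×6 = 6

Backward pass:
∂L/∂y = 2(y - t) = 2(6 - 2) = 8
∂y/∂h = w₂ = 1
∂h/∂z = 1 (ReLU derivative)
∂z/∂w₁ = x = 2

∂L/∂w₁ = 8 × 1 × 1 × 2 = 16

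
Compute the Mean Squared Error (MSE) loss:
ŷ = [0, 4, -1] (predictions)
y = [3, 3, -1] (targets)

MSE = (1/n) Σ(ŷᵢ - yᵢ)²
MSE = 3.333

MSE = (1/3)((0-3)² + (4-3)² + (-1--1)²) = (1/3)(9 + 1 + 0) = 3.333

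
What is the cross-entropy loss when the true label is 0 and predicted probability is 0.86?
L = 1.966

L = -0·log(0.86) - 1·log(0.14) = -log(0.14) = 1.966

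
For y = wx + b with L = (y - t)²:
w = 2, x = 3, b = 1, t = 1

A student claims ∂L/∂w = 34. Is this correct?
Incorrect

y = (2)(3) + 1 = 7
∂L/∂y = 2(y - t) = 2(7 - 1) = 12
∂y/∂w = x = 3
∂L/∂w = 12 × 3 = 36

Claimed value: 34
Incorrect: The correct gradient is 36.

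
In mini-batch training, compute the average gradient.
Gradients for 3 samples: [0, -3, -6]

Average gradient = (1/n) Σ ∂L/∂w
Average gradient = -3

Average = (1/3)(0 + -3 + -6) = -9/3 = -3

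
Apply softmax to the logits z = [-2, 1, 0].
p = [0.0351, 0.7054, 0.2595]

exp(z) = [0.1353, 2.718, 1]
Sum = 3.854
p = [0.0351, 0.7054, 0.2595]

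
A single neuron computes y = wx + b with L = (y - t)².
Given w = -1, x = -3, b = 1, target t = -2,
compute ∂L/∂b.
∂L/∂b = 12

y = wx + b = (-1)(-3) + 1 = 4
∂L/∂y = 2(y - t) = 2(4 - -2) = 12
∂y/∂b = 1
∂L/∂b = ∂L/∂y · ∂y/∂b = 12 × 1 = 12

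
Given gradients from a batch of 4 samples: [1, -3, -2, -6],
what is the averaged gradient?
Average gradient = -2.5

Average = (1/4)(1 + -3 + -2 + -6) = -10/4 = -2.5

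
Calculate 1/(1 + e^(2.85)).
0.05468

sigmoid(-2.85) = 1/(1 + e^(2.85)) = 1/(1 + 17.29) = 0.05468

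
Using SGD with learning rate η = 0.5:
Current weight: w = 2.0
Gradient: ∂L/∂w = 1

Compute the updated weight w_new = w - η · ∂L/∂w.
w_new = 1.5

w_new = w - η·∂L/∂w = 2.0 - 0.5×(1) = 2.0 - (0.5) = 1.5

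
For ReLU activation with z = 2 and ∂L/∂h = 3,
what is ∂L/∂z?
∂L/∂z = 3

h = ReLU(2) = 2
Since z > 0: ∂h/∂z = 1
∂L/∂z = ∂L/∂h · ∂h/∂z = 3 × 1 = 3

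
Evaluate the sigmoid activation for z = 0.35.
0.5866

sigmoid(0.35) = 1/(1 + e^(-0.35)) = 1/(1 + 0.7047) = 0.5866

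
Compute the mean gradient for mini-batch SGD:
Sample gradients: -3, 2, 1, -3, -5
Average gradient = -1.6

Average = (1/5)(-3 + 2 + 1 + -3 + -5) = -8/5 = -1.6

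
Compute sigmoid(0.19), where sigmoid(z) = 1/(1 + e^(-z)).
0.5474

sigmoid(0.19) = 1/(1 + e^(-0.19)) = 1/(1 + 0.827) = 0.5474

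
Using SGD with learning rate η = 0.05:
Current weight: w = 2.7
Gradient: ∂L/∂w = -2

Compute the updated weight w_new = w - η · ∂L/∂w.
w_new = 2.8

w_new = w - η·∂L/∂w = 2.7 - 0.05×(-2) = 2.7 - (-0.1) = 2.8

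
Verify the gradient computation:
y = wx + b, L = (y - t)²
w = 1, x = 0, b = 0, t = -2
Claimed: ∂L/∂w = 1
Incorrect

y = (1)(0) + 0 = 0
∂L/∂y = 2(y - t) = 2(0 - -2) = 4
∂y/∂w = x = 0
∂L/∂w = 4 × 0 = 0

Claimed value: 1
Incorrect: The correct gradient is 0.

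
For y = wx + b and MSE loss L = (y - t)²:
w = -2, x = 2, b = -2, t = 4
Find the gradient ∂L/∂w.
∂L/∂w = -40

y = wx + b = (-2)(2) + -2 = -6
∂L/∂y = 2(y - t) = 2(-6 - 4) = -20
∂y/∂w = x = 2
∂L/∂w = ∂L/∂y · ∂y/∂w = -20 × 2 = -40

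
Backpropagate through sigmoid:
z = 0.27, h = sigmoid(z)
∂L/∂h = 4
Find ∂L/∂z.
∂L/∂z = 0.982

σ(0.27) = 0.5671
σ'(0.27) = σ(0.27)(1 - σ(0.27)) = 0.5671 × 0.4329 = 0.2455
∂L/∂z = ∂L/∂h · σ'(z) = 4 × 0.2455 = 0.982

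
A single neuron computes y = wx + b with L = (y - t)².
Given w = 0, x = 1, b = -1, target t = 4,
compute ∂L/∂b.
∂L/∂b = -10

y = wx + b = (0)(1) + -1 = -1
∂L/∂y = 2(y - t) = 2(-1 - 4) = -10
∂y/∂b = 1
∂L/∂b = ∂L/∂y · ∂y/∂b = -10 × 1 = -10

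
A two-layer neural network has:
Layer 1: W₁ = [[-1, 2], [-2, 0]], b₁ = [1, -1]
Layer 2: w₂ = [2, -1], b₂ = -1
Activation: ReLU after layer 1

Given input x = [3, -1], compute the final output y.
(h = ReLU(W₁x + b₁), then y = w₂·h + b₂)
y = -1

Layer 1 pre-activation: z₁ = [-4, -7]
After ReLU: h = [0, 0]
Layer 2 output: y = 2×0 + -1×0 + -1 = -1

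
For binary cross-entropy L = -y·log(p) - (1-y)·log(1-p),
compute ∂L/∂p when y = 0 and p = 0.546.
∂L/∂p = 2.203

∂L/∂p = -y/p + (1-y)/(1-p) = 0 + 1/0.454 = 2.203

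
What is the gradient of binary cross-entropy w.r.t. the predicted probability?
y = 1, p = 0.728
∂L/∂p = -1.374

∂L/∂p = -y/p + (1-y)/(1-p) = -1/0.728 + 0 = -1.374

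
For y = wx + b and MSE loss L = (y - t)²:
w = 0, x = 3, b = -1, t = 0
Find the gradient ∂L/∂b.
∂L/∂b = -2

y = wx + b = (0)(3) + -1 = -1
∂L/∂y = 2(y - t) = 2(-1 - 0) = -2
∂y/∂b = 1
∂L/∂b = ∂L/∂y · ∂y/∂b = -2 × 1 = -2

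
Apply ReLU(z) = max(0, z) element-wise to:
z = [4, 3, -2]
h = [4, 3, 0]

ReLU applied element-wise: max(0,4)=4, max(0,3)=3, max(0,-2)=0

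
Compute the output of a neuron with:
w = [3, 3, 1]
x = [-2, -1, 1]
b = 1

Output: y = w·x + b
y = -7

y = (3)(-2) + (3)(-1) + (1)(1) + 1 = -7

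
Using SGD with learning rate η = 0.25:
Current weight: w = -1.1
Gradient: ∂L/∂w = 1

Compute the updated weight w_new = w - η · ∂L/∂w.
w_new = -1.35

w_new = w - η·∂L/∂w = -1.1 - 0.25×(1) = -1.1 - (0.25) = -1.35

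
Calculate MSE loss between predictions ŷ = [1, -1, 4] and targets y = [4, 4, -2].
MSE = 23.33

MSE = (1/3)((1-4)² + (-1-4)² + (4--2)²) = (1/3)(9 + 25 + 36) = 23.33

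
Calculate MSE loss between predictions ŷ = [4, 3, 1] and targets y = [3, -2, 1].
MSE = 8.667

MSE = (1/3)((4-3)² + (3--2)² + (1-1)²) = (1/3)(1 + 25 + 0) = 8.667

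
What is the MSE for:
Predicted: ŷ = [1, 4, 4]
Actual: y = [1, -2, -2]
MSE = 24

MSE = (1/3)((1-1)² + (4--2)² + (4--2)²) = (1/3)(0 + 36 + 36) = 24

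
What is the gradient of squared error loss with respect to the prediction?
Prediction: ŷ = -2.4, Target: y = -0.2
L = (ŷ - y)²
∂L/∂ŷ = -4.4

∂L/∂ŷ = 2(ŷ - y) = 2(-2.4 - -0.2) = 2(-2.2) = -4.4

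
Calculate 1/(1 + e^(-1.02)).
0.735

sigmoid(1.02) = 1/(1 + e^(-1.02)) = 1/(1 + 0.3606) = 0.735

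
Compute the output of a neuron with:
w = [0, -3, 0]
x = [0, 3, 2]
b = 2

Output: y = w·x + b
y = -7

y = (0)(0) + (-3)(3) + (0)(2) + 2 = -7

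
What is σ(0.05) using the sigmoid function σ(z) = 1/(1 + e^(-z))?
0.5125

sigmoid(0.05) = 1/(1 + e^(-0.05)) = 1/(1 + 0.9512) = 0.5125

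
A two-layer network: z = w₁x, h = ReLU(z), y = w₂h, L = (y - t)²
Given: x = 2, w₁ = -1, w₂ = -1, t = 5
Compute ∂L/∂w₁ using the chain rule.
∂L/∂w₁ = 0

Forward pass:
z = w₁x = -1×2 = -2
h = ReLU(-2) = 0
y = w₂h = -1×0 = 0

Backward pass:
∂L/∂y = 2(y - t) = 2(0 - 5) = -10
∂y/∂h = w₂ = -1
∂h/∂z = 0 (ReLU derivative)
∂z/∂w₁ = x = 2

∂L/∂w₁ = -10 × -1 × 0 × 2 = 0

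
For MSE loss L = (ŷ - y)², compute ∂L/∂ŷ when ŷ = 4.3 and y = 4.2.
∂L/∂ŷ = 0.2

∂L/∂ŷ = 2(ŷ - y) = 2(4.3 - 4.2) = 2(0.1) = 0.2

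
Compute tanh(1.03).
0.7739

tanh(1.03) = (e^(1.03) - e^(-1.03))/(e^(1.03) + e^(-1.03)) = 0.7739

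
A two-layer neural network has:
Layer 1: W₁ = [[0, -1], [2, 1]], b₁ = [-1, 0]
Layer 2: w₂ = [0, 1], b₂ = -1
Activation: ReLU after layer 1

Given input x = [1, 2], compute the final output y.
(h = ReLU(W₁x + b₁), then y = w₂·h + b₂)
y = 3

Layer 1 pre-activation: z₁ = [-3, 4]
After ReLU: h = [0, 4]
Layer 2 output: y = 0×0 + 1×4 + -1 = 3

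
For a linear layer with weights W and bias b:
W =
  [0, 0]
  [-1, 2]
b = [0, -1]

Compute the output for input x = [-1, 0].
y = [0, 0]

Wx = [0×-1 + 0×0, -1×-1 + 2×0]
   = [0, 1]
y = Wx + b = [0 + 0, 1 + -1] = [0, 0]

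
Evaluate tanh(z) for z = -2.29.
-0.9797

tanh(-2.29) = (e^(-2.29) - e^(2.29))/(e^(-2.29) + e^(2.29)) = -0.9797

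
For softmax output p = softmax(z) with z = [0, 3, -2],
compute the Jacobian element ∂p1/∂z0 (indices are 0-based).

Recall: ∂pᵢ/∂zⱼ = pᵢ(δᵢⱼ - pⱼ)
∂p1/∂z0 = -0.0446

p = softmax(z) = [0.04712, 0.9465, 0.006377]
p1 = 0.9465, p0 = 0.04712

∂p1/∂z0 = -p1 × p0 = -0.9465 × 0.04712 = -0.0446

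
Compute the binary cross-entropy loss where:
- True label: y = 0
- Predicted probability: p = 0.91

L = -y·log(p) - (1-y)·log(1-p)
L = 2.408

L = -0·log(0.91) - 1·log(0.09) = -log(0.09) = 2.408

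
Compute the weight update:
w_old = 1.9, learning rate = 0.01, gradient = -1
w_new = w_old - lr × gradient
w_new = 1.91

w_new = w - η·∂L/∂w = 1.9 - 0.01×(-1) = 1.9 - (-0.01) = 1.91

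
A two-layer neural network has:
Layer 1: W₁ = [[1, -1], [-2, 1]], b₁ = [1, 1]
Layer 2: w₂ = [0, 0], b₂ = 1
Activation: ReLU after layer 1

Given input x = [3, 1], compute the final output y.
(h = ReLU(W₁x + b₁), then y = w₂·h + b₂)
y = 1

Layer 1 pre-activation: z₁ = [3, -4]
After ReLU: h = [3, 0]
Layer 2 output: y = 0×3 + 0×0 + 1 = 1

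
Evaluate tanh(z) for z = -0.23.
-0.226

tanh(-0.23) = (e^(-0.23) - e^(0.23))/(e^(-0.23) + e^(0.23)) = -0.226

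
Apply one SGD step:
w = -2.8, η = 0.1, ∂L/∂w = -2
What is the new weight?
w_new = -2.6

w_new = w - η·∂L/∂w = -2.8 - 0.1×(-2) = -2.8 - (-0.2) = -2.6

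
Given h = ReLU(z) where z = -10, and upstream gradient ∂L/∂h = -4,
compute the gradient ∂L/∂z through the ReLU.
∂L/∂z = 0

h = ReLU(-10) = 0
Since z < 0: ∂h/∂z = 0
∂L/∂z = ∂L/∂h · ∂h/∂z = -4 × 0 = 0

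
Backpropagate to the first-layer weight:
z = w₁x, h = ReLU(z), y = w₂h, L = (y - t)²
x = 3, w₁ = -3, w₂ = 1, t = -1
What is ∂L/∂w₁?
∂L/∂w₁ = 0

Forward pass:
z = w₁x = -3×3 = -9
h = ReLU(-9) = 0
y = w₂h = 1×0 = 0

Backward pass:
∂L/∂y = 2(y - t) = 2(0 - -1) = 2
∂y/∂h = w₂ = 1
∂h/∂z = 0 (ReLU derivative)
∂z/∂w₁ = x = 3

∂L/∂w₁ = 2 × 1 × 0 × 3 = 0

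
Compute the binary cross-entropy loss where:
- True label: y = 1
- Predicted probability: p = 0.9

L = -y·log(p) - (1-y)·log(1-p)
L = 0.1054

L = -1·log(0.9) - 0·log(0.1) = -log(0.9) = 0.1054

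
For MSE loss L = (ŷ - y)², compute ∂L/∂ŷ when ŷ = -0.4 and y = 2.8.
∂L/∂ŷ = -6.4

∂L/∂ŷ = 2(ŷ - y) = 2(-0.4 - 2.8) = 2(-3.2) = -6.4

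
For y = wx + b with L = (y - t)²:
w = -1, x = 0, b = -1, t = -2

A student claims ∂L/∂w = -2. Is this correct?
Incorrect

y = (-1)(0) + -1 = -1
∂L/∂y = 2(y - t) = 2(-1 - -2) = 2
∂y/∂w = x = 0
∂L/∂w = 2 × 0 = 0

Claimed value: -2
Incorrect: The correct gradient is 0.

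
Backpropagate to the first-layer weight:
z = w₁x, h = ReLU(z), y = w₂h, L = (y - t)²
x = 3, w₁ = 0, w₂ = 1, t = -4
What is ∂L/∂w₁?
∂L/∂w₁ = 0

Forward pass:
z = w₁x = 0×3 = 0
h = ReLU(0) = 0
y = w₂h = 1×0 = 0

Backward pass:
∂L/∂y = 2(y - t) = 2(0 - -4) = 8
∂y/∂h = w₂ = 1
∂h/∂z = 0 (ReLU derivative)
∂z/∂w₁ = x = 3

∂L/∂w₁ = 8 × 1 × 0 × 3 = 0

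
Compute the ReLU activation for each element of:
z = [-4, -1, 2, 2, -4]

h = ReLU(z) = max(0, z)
h = [0, 0, 2, 2, 0]

ReLU applied element-wise: max(0,-4)=0, max(0,-1)=0, max(0,2)=2, max(0,2)=2, max(0,-4)=0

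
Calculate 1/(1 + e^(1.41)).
0.1962

sigmoid(-1.41) = 1/(1 + e^(1.41)) = 1/(1 + 4.096) = 0.1962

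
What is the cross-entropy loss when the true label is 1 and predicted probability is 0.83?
L = 0.1863

L = -1·log(0.83) - 0·log(0.17) = -log(0.83) = 0.1863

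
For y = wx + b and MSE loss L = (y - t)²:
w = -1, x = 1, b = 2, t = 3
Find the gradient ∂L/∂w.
∂L/∂w = -4

y = wx + b = (-1)(1) + 2 = 1
∂L/∂y = 2(y - t) = 2(1 - 3) = -4
∂y/∂w = x = 1
∂L/∂w = ∂L/∂y · ∂y/∂w = -4 × 1 = -4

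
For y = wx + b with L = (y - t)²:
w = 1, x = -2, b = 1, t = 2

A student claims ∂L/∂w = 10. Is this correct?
Incorrect

y = (1)(-2) + 1 = -1
∂L/∂y = 2(y - t) = 2(-1 - 2) = -6
∂y/∂w = x = -2
∂L/∂w = -6 × -2 = 12

Claimed value: 10
Incorrect: The correct gradient is 12.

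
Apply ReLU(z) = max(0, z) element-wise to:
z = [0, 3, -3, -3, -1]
h = [0, 3, 0, 0, 0]

ReLU applied element-wise: max(0,0)=0, max(0,3)=3, max(0,-3)=0, max(0,-3)=0, max(0,-1)=0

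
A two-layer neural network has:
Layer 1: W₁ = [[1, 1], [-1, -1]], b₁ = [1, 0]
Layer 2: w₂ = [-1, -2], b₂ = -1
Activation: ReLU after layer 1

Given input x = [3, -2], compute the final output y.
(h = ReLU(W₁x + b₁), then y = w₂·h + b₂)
y = -3

Layer 1 pre-activation: z₁ = [2, -1]
After ReLU: h = [2, 0]
Layer 2 output: y = -1×2 + -2×0 + -1 = -3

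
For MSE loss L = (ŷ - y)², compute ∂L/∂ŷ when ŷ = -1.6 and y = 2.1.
∂L/∂ŷ = -7.4

∂L/∂ŷ = 2(ŷ - y) = 2(-1.6 - 2.1) = 2(-3.7) = -7.4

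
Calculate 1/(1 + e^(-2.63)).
0.9328

sigmoid(2.63) = 1/(1 + e^(-2.63)) = 1/(1 + 0.07208) = 0.9328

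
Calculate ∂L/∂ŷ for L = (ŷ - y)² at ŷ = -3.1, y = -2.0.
∂L/∂ŷ = -2.2

∂L/∂ŷ = 2(ŷ - y) = 2(-3.1 - -2.0) = 2(-1.1) = -2.2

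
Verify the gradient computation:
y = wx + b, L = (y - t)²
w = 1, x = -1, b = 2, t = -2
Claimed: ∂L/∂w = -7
Incorrect

y = (1)(-1) + 2 = 1
∂L/∂y = 2(y - t) = 2(1 - -2) = 6
∂y/∂w = x = -1
∂L/∂w = 6 × -1 = -6

Claimed value: -7
Incorrect: The correct gradient is -6.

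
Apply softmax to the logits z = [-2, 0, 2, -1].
p = [0.0152, 0.1125, 0.831, 0.0414]

exp(z) = [0.1353, 1, 7.389, 0.3679]
Sum = 8.892
p = [0.0152, 0.1125, 0.831, 0.0414]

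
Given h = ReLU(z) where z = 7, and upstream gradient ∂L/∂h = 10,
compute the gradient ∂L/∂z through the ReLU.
∂L/∂z = 10

h = ReLU(7) = 7
Since z > 0: ∂h/∂z = 1
∂L/∂z = ∂L/∂h · ∂h/∂z = 10 × 1 = 10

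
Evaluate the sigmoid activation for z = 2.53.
0.9262

sigmoid(2.53) = 1/(1 + e^(-2.53)) = 1/(1 + 0.07966) = 0.9262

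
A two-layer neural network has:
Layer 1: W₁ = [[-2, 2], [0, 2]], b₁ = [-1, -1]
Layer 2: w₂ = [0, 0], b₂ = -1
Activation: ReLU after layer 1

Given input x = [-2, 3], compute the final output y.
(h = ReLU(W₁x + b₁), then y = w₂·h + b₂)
y = -1

Layer 1 pre-activation: z₁ = [9, 5]
After ReLU: h = [9, 5]
Layer 2 output: y = 0×9 + 0×5 + -1 = -1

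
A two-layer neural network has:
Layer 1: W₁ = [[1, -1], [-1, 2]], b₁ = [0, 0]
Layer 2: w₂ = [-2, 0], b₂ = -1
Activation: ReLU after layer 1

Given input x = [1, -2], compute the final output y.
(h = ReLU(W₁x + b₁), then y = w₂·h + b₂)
y = -7

Layer 1 pre-activation: z₁ = [3, -5]
After ReLU: h = [3, 0]
Layer 2 output: y = -2×3 + 0×0 + -1 = -7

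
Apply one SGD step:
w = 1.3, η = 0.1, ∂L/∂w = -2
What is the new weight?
w_new = 1.5

w_new = w - η·∂L/∂w = 1.3 - 0.1×(-2) = 1.3 - (-0.2) = 1.5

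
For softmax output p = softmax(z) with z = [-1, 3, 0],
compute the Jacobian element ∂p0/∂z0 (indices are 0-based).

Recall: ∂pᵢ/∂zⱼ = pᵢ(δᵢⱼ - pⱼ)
∂p0/∂z0 = 0.01685

p = softmax(z) = [0.01715, 0.9362, 0.04661]
p0 = 0.01715

∂p0/∂z0 = p0(1 - p0) = 0.01715 × (1 - 0.01715) = 0.01685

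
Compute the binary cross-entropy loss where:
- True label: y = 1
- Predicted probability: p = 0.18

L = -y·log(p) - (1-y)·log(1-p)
L = 1.715

L = -1·log(0.18) - 0·log(0.82) = -log(0.18) = 1.715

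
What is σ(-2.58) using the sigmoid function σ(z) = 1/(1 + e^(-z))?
0.07044

sigmoid(-2.58) = 1/(1 + e^(2.58)) = 1/(1 + 13.2) = 0.07044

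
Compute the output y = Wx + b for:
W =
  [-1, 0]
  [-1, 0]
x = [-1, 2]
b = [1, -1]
y = [2, 0]

Wx = [-1×-1 + 0×2, -1×-1 + 0×2]
   = [1, 1]
y = Wx + b = [1 + 1, 1 + -1] = [2, 0]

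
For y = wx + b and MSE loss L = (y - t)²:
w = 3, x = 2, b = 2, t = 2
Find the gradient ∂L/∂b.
∂L/∂b = 12

y = wx + b = (3)(2) + 2 = 8
∂L/∂y = 2(y - t) = 2(8 - 2) = 12
∂y/∂b = 1
∂L/∂b = ∂L/∂y · ∂y/∂b = 12 × 1 = 12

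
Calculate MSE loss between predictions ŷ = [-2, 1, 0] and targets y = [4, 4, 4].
MSE = 20.33

MSE = (1/3)((-2-4)² + (1-4)² + (0-4)²) = (1/3)(36 + 9 + 16) = 20.33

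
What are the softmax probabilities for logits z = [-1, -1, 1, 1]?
p = [0.0596, 0.0596, 0.4404, 0.4404]

exp(z) = [0.3679, 0.3679, 2.718, 2.718]
Sum = 6.172
p = [0.0596, 0.0596, 0.4404, 0.4404]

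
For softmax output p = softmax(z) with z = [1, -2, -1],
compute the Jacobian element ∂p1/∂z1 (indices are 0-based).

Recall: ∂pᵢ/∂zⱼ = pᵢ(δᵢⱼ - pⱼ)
∂p1/∂z1 = 0.04025

p = softmax(z) = [0.8438, 0.04201, 0.1142]
p1 = 0.04201

∂p1/∂z1 = p1(1 - p1) = 0.04201 × (1 - 0.04201) = 0.04025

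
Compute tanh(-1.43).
-0.8917

tanh(-1.43) = (e^(-1.43) - e^(1.43))/(e^(-1.43) + e^(1.43)) = -0.8917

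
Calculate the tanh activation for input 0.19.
0.1877

tanh(0.19) = (e^(0.19) - e^(-0.19))/(e^(0.19) + e^(-0.19)) = 0.1877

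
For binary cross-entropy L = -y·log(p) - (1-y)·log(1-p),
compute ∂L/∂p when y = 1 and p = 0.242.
∂L/∂p = -4.132

∂L/∂p = -y/p + (1-y)/(1-p) = -1/0.242 + 0 = -4.132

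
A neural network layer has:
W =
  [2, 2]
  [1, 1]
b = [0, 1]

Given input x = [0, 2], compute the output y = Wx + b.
y = [4, 3]

Wx = [2×0 + 2×2, 1×0 + 1×2]
   = [4, 2]
y = Wx + b = [4 + 0, 2 + 1] = [4, 3]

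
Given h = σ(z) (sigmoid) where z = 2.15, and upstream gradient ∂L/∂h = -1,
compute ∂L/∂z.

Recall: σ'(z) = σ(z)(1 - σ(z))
∂L/∂z = -0.09345

σ(2.15) = 0.8957
σ'(2.15) = σ(2.15)(1 - σ(2.15)) = 0.8957 × 0.1043 = 0.09345
∂L/∂z = ∂L/∂h · σ'(z) = -1 × 0.09345 = -0.09345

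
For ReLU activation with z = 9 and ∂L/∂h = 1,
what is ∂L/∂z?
∂L/∂z = 1

h = ReLU(9) = 9
Since z > 0: ∂h/∂z = 1
∂L/∂z = ∂L/∂h · ∂h/∂z = 1 × 1 = 1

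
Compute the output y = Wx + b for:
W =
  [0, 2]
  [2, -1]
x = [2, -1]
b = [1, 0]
y = [-1, 5]

Wx = [0×2 + 2×-1, 2×2 + -1×-1]
   = [-2, 5]
y = Wx + b = [-2 + 1, 5 + 0] = [-1, 5]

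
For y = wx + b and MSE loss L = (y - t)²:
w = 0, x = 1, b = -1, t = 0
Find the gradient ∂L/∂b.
∂L/∂b = -2

y = wx + b = (0)(1) + -1 = -1
∂L/∂y = 2(y - t) = 2(-1 - 0) = -2
∂y/∂b = 1
∂L/∂b = ∂L/∂y · ∂y/∂b = -2 × 1 = -2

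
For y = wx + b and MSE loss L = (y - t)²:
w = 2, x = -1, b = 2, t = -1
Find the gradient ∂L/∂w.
∂L/∂w = -2

y = wx + b = (2)(-1) + 2 = 0
∂L/∂y = 2(y - t) = 2(0 - -1) = 2
∂y/∂w = x = -1
∂L/∂w = ∂L/∂y · ∂y/∂w = 2 × -1 = -2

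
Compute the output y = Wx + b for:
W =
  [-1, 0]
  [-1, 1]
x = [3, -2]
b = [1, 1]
y = [-2, -4]

Wx = [-1×3 + 0×-2, -1×3 + 1×-2]
   = [-3, -5]
y = Wx + b = [-3 + 1, -5 + 1] = [-2, -4]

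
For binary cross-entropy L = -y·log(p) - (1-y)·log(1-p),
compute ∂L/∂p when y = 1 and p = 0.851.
∂L/∂p = -1.175

∂L/∂p = -y/p + (1-y)/(1-p) = -1/0.851 + 0 = -1.175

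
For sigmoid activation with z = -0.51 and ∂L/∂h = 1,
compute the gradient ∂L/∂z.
∂L/∂z = 0.2344

σ(-0.51) = 0.3752
σ'(-0.51) = σ(-0.51)(1 - σ(-0.51)) = 0.3752 × 0.6248 = 0.2344
∂L/∂z = ∂L/∂h · σ'(z) = 1 × 0.2344 = 0.2344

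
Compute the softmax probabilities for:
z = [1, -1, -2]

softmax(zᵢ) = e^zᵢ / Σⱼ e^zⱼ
p = [0.8438, 0.1142, 0.042]

exp(z) = [2.718, 0.3679, 0.1353]
Sum = 3.221
p = [0.8438, 0.1142, 0.042]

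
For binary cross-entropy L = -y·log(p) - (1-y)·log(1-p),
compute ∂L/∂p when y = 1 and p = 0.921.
∂L/∂p = -1.086

∂L/∂p = -y/p + (1-y)/(1-p) = -1/0.921 + 0 = -1.086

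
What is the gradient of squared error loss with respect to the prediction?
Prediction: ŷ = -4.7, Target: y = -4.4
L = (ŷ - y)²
∂L/∂ŷ = -0.6

∂L/∂ŷ = 2(ŷ - y) = 2(-4.7 - -4.4) = 2(-0.3) = -0.6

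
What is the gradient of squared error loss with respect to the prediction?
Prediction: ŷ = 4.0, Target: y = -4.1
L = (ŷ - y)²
∂L/∂ŷ = 16.2

∂L/∂ŷ = 2(ŷ - y) = 2(4.0 - -4.1) = 2(8.1) = 16.2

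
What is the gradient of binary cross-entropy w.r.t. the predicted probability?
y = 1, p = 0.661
∂L/∂p = -1.513

∂L/∂p = -y/p + (1-y)/(1-p) = -1/0.661 + 0 = -1.513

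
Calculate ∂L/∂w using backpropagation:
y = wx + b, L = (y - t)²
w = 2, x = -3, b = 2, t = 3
∂L/∂w = 42

y = wx + b = (2)(-3) + 2 = -4
∂L/∂y = 2(y - t) = 2(-4 - 3) = -14
∂y/∂w = x = -3
∂L/∂w = ∂L/∂y · ∂y/∂w = -14 × -3 = 42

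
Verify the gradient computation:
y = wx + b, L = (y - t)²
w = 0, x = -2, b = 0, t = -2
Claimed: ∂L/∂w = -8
Correct

y = (0)(-2) + 0 = 0
∂L/∂y = 2(y - t) = 2(0 - -2) = 4
∂y/∂w = x = -2
∂L/∂w = 4 × -2 = -8

Claimed value: -8
Correct: The correct gradient is -8.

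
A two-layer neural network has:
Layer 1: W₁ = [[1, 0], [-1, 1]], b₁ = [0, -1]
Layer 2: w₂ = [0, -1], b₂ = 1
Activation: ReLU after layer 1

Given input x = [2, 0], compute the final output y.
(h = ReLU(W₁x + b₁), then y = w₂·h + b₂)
y = 1

Layer 1 pre-activation: z₁ = [2, -3]
After ReLU: h = [2, 0]
Layer 2 output: y = 0×2 + -1×0 + 1 = 1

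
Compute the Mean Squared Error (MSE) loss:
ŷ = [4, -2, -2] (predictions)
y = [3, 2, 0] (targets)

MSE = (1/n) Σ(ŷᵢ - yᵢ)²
MSE = 7

MSE = (1/3)((4-3)² + (-2-2)² + (-2-0)²) = (1/3)(1 + 16 + 4) = 7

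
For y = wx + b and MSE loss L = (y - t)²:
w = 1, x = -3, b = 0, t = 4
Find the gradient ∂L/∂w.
∂L/∂w = 42

y = wx + b = (1)(-3) + 0 = -3
∂L/∂y = 2(y - t) = 2(-3 - 4) = -14
∂y/∂w = x = -3
∂L/∂w = ∂L/∂y · ∂y/∂w = -14 × -3 = 42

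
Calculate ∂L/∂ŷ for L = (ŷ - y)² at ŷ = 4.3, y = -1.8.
∂L/∂ŷ = 12.2

∂L/∂ŷ = 2(ŷ - y) = 2(4.3 - -1.8) = 2(6.1) = 12.2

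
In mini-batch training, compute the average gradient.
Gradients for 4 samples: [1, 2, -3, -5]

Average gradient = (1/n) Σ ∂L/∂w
Average gradient = -1.25

Average = (1/4)(1 + 2 + -3 + -5) = -5/4 = -1.25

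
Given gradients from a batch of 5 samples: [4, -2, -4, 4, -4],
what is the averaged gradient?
Average gradient = -0.4

Average = (1/5)(4 + -2 + -4 + 4 + -4) = -2/5 = -0.4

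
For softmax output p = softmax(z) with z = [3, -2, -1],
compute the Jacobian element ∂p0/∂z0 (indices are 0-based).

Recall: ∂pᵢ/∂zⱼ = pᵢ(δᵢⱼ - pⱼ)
∂p0/∂z0 = 0.02384

p = softmax(z) = [0.9756, 0.006573, 0.01787]
p0 = 0.9756

∂p0/∂z0 = p0(1 - p0) = 0.9756 × (1 - 0.9756) = 0.02384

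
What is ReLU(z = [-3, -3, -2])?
h = [0, 0, 0]

ReLU applied element-wise: max(0,-3)=0, max(0,-3)=0, max(0,-2)=0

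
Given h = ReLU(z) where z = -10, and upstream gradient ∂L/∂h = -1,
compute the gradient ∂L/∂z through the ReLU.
∂L/∂z = 0

h = ReLU(-10) = 0
Since z < 0: ∂h/∂z = 0
∂L/∂z = ∂L/∂h · ∂h/∂z = -1 × 0 = 0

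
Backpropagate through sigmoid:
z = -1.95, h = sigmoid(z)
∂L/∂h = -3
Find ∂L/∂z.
∂L/∂z = -0.3271

σ(-1.95) = 0.1246
σ'(-1.95) = σ(-1.95)(1 - σ(-1.95)) = 0.1246 × 0.8754 = 0.109
∂L/∂z = ∂L/∂h · σ'(z) = -3 × 0.109 = -0.3271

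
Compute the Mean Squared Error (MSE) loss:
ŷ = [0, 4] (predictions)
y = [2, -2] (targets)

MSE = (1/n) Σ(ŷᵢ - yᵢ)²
MSE = 20

MSE = (1/2)((0-2)² + (4--2)²) = (1/2)(4 + 36) = 20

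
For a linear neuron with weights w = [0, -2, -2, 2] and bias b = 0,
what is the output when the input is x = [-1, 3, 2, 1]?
y = -8

y = (0)(-1) + (-2)(3) + (-2)(2) + (2)(1) + 0 = -8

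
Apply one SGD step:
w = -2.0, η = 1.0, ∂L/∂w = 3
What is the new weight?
w_new = -5

w_new = w - η·∂L/∂w = -2.0 - 1.0×(3) = -2.0 - (3) = -5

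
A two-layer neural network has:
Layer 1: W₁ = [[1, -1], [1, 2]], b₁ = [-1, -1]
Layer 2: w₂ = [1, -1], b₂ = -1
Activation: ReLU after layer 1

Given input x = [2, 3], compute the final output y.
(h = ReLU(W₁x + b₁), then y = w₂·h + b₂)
y = -8

Layer 1 pre-activation: z₁ = [-2, 7]
After ReLU: h = [0, 7]
Layer 2 output: y = 1×0 + -1×7 + -1 = -8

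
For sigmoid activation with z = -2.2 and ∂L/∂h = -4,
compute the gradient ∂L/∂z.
∂L/∂z = -0.3592

σ(-2.2) = 0.09975
σ'(-2.2) = σ(-2.2)(1 - σ(-2.2)) = 0.09975 × 0.9002 = 0.0898
∂L/∂z = ∂L/∂h · σ'(z) = -4 × 0.0898 = -0.3592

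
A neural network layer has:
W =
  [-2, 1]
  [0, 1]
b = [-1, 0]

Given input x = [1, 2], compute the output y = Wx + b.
y = [-1, 2]

Wx = [-2×1 + 1×2, 0×1 + 1×2]
   = [0, 2]
y = Wx + b = [0 + -1, 2 + 0] = [-1, 2]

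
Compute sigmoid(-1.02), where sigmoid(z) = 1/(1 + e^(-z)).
0.265

sigmoid(-1.02) = 1/(1 + e^(1.02)) = 1/(1 + 2.773) = 0.265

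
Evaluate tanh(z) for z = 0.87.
0.7014

tanh(0.87) = (e^(0.87) - e^(-0.87))/(e^(0.87) + e^(-0.87)) = 0.7014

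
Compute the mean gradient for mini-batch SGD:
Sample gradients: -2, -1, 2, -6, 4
Average gradient = -0.6

Average = (1/5)(-2 + -1 + 2 + -6 + 4) = -3/5 = -0.6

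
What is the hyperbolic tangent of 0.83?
0.6805

tanh(0.83) = (e^(0.83) - e^(-0.83))/(e^(0.83) + e^(-0.83)) = 0.6805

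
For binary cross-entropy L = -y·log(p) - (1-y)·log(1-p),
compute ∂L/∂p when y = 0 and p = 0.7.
∂L/∂p = 3.333

∂L/∂p = -y/p + (1-y)/(1-p) = 0 + 1/0.3 = 3.333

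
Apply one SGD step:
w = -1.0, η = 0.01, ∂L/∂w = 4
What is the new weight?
w_new = -1.04

w_new = w - η·∂L/∂w = -1.0 - 0.01×(4) = -1.0 - (0.04) = -1.04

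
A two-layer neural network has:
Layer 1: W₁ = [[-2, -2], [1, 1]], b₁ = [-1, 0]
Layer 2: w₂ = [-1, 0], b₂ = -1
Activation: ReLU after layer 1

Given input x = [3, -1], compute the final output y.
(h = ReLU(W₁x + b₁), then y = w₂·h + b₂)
y = -1

Layer 1 pre-activation: z₁ = [-5, 2]
After ReLU: h = [0, 2]
Layer 2 output: y = -1×0 + 0×2 + -1 = -1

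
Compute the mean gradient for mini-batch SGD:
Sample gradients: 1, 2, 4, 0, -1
Average gradient = 1.2

Average = (1/5)(1 + 2 + 4 + 0 + -1) = 6/5 = 1.2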